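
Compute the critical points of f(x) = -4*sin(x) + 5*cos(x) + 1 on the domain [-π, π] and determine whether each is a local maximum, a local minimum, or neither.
f'(x) = -5*sin(x) - 4*cos(x)

Solve f'(x) = 0 on [-π, π]:
  f'(x) = 0 ⇔ -4*cos(x) = 5*sin(x) ⇔ tan(x) = -4/5, i.e. x = arctan(-4/5) + nπ; keep the solutions lying in [-π, π].
  ⇒ x = -atan(4/5) ≈ -0.6747, pi - atan(4/5) ≈ 2.4669

f''(x) = 4*sin(x) - 5*cos(x)
Second-derivative test at each critical point:
  f''(-0.6747) = -6.4031 < 0 → local maximum
  f''(2.4669) = 6.4031 > 0 → local minimum

Critical points: x = -atan(4/5) ≈ -0.6747 (local maximum); x = pi - atan(4/5) ≈ 2.4669 (local minimum)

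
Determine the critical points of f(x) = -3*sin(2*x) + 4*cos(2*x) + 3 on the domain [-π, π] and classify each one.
f'(x) = -8*sin(2*x) - 6*cos(2*x)

Solve f'(x) = 0 on [-π, π]:
  f'(x) = 0 ⇔ -3*cos(2*x) = 4*sin(2*x) ⇔ tan(2*x) = -3/4, i.e. 2*x = arctan(-3/4) + nπ; keep the solutions lying in [-π, π].
  ⇒ x = -pi/2 - atan(3/4)/2 ≈ -1.8925, -atan(3/4)/2 ≈ -0.3218, -atan(3/4)/2 + pi/2 ≈ 1.2490, pi - atan(3/4)/2 ≈ 2.8198

f''(x) = 12*sin(2*x) - 16*cos(2*x)
Second-derivative test at each critical point:
  f''(-1.8925) = 20 > 0 → local minimum
  f''(-0.3218) = -20 < 0 → local maximum
  f''(1.2490) = 20 > 0 → local minimum
  f''(2.8198) = -20 < 0 → local maximum

Critical points: x = -pi/2 - atan(3/4)/2 ≈ -1.8925 (local minimum); x = -atan(3/4)/2 ≈ -0.3218 (local maximum); x = -atan(3/4)/2 + pi/2 ≈ 1.2490 (local minimum); x = pi - atan(3/4)/2 ≈ 2.8198 (local maximum)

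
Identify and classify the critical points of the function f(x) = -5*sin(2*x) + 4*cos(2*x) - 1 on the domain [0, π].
f'(x) = -8*sin(2*x) - 10*cos(2*x)

Solve f'(x) = 0 on [0, π]:
  f'(x) = 0 ⇔ -5*cos(2*x) = 4*sin(2*x) ⇔ tan(2*x) = -5/4, i.e. 2*x = arctan(-5/4) + nπ; keep the solutions lying in [0, π].
  ⇒ x = -atan(5/4)/2 + pi/2 ≈ 1.1228, pi - atan(5/4)/2 ≈ 2.6936

f''(x) = 20*sin(2*x) - 16*cos(2*x)
Second-derivative test at each critical point:
  f''(1.1228) = 25.6125 > 0 → local minimum
  f''(2.6936) = -25.6125 < 0 → local maximum

Critical points: x = -atan(5/4)/2 + pi/2 ≈ 1.1228 (local minimum); x = pi - atan(5/4)/2 ≈ 2.6936 (local maximum)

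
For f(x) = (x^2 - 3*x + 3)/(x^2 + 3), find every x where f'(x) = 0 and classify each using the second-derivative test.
f'(x) = 3*(x^2 - 3)/(x^4 + 6*x^2 + 9)

Solve f'(x) = 0:
  f'(x) = 3*(x^2 - 3)/(x^2 + 3)^2; the denominator is positive wherever f is defined, so f'(x) = 0 ⇔ 3*x^2 - 9 = 0.
  Factor: 3*x^2 - 9 = 3*(x^2 - 3); x^2 - 3 = 0 has no rational roots; quadratic formula: x = (0 ± √12)/2.
  ⇒ x = -sqrt(3) ≈ -1.7321, sqrt(3) ≈ 1.7321

f''(x) = 6*x*(9 - x^2)/(x^6 + 9*x^4 + 27*x^2 + 27)
Second-derivative test at each critical point:
  f''(-1.7321) = -0.2887 < 0 → local maximum
  f''(1.7321) = 0.2887 > 0 → local minimum

Critical points: x = -sqrt(3) ≈ -1.7321 (local maximum); x = sqrt(3) ≈ 1.7321 (local minimum)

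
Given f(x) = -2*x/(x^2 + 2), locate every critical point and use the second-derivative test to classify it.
f'(x) = 2*(x^2 - 2)/(x^2 + 2)^2

Solve f'(x) = 0:
  f'(x) = 2*(x^2 - 2)/(x^2 + 2)^2; the denominator is positive wherever f is defined, so f'(x) = 0 ⇔ 2*x^2 - 4 = 0.
  Factor: 2*x^2 - 4 = 2*(x^2 - 2); x^2 - 2 = 0 has no rational roots; quadratic formula: x = (0 ± √8)/2.
  ⇒ x = -sqrt(2) ≈ -1.4142, sqrt(2) ≈ 1.4142

f''(x) = 4*x*(6 - x^2)/(x^2 + 2)^3
Second-derivative test at each critical point:
  f''(-1.4142) = -0.3536 < 0 → local maximum
  f''(1.4142) = 0.3536 > 0 → local minimum

Critical points: x = -sqrt(2) ≈ -1.4142 (local maximum); x = sqrt(2) ≈ 1.4142 (local minimum)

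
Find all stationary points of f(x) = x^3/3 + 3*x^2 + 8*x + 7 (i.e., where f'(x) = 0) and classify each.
f'(x) = x^2 + 6*x + 8

Solve f'(x) = 0:
  Factor: x^2 + 6*x + 8 = (x + 2)*(x + 4) = 0.
  ⇒ x = -4, -2

f''(x) = 2*x + 6
Second-derivative test at each critical point:
  f''(-4) = -2 < 0 → local maximum
  f''(-2) = 2 > 0 → local minimum

Critical points: x = -4 (local maximum); x = -2 (local minimum)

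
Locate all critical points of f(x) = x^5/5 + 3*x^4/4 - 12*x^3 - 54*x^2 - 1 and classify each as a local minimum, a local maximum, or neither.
f'(x) = x*(x^3 + 3*x^2 - 36*x - 108)

Solve f'(x) = 0:
  Factor: x^4 + 3*x^3 - 36*x^2 - 108*x = x*(x - 6)*(x + 3)*(x + 6) = 0.
  ⇒ x = -6, -3, 0, 6

f''(x) = 4*x^3 + 9*x^2 - 72*x - 108
Second-derivative test at each critical point:
  f''(-6) = -216 < 0 → local maximum
  f''(-3) = 81 > 0 → local minimum
  f''(0) = -108 < 0 → local maximum
  f''(6) = 648 > 0 → local minimum

Critical points: x = -6 (local maximum); x = -3 (local minimum); x = 0 (local maximum); x = 6 (local minimum)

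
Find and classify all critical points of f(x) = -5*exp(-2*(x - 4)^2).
f'(x) = 20*(x - 4)*exp(-2*(x - 4)^2)

Solve f'(x) = 0:
  f'(x) = (20*x - 80)·exp(-2*(x - 4)^2) and exp(-2*(x - 4)^2) > 0 for every x, so f'(x) = 0 ⇔ 20*x - 80 = 0.
  Factor: 20*x - 80 = 20*(x - 4) = 0.
  ⇒ x = 4

f''(x) = 20*(1 - 4*(x - 4)^2)*exp(-2*(x - 4)^2)
Second-derivative test at each critical point:
  f''(4) = 20 > 0 → local minimum

Critical points: x = 4 (local minimum)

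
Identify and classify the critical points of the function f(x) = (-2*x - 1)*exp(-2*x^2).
f'(x) = 2*(2*x*(2*x + 1) - 1)*exp(-2*x^2)

Solve f'(x) = 0:
  f'(x) = (8*x^2 + 4*x - 2)·exp(-2*x^2) and exp(-2*x^2) > 0 for every x, so f'(x) = 0 ⇔ 8*x^2 + 4*x - 2 = 0.
  Factor: 8*x^2 + 4*x - 2 = 2*(4*x^2 + 2*x - 1); 4*x^2 + 2*x - 1 = 0 has no rational roots; quadratic formula: x = (-2 ± √20)/8.
  ⇒ x = -sqrt(5)/4 - 1/4 ≈ -0.8090, -1/4 + sqrt(5)/4 ≈ 0.3090

f''(x) = 4*(-8*x^3 - 4*x^2 + 6*x + 1)*exp(-2*x^2)
Second-derivative test at each critical point:
  f''(-0.8090) = -2.4157 < 0 → local maximum
  f''(0.3090) = 7.3893 > 0 → local minimum

Critical points: x = -sqrt(5)/4 - 1/4 ≈ -0.8090 (local maximum); x = -1/4 + sqrt(5)/4 ≈ 0.3090 (local minimum)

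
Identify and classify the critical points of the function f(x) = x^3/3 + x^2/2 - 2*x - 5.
f'(x) = x^2 + x - 2

Solve f'(x) = 0:
  Factor: x^2 + x - 2 = (x - 1)*(x + 2) = 0.
  ⇒ x = -2, 1

f''(x) = 2*x + 1
Second-derivative test at each critical point:
  f''(-2) = -3 < 0 → local maximum
  f''(1) = 3 > 0 → local minimum

Critical points: x = -2 (local maximum); x = 1 (local minimum)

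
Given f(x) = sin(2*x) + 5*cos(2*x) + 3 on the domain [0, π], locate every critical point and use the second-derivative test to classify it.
f'(x) = -10*sin(2*x) + 2*cos(2*x)

Solve f'(x) = 0 on [0, π]:
  f'(x) = 0 ⇔ cos(2*x) = 5*sin(2*x) ⇔ tan(2*x) = 1/5, i.e. 2*x = arctan(1/5) + nπ; keep the solutions lying in [0, π].
  ⇒ x = atan(1/5)/2 ≈ 0.0987, atan(1/5)/2 + pi/2 ≈ 1.6695

f''(x) = -4*sin(2*x) - 20*cos(2*x)
Second-derivative test at each critical point:
  f''(0.0987) = -20.3961 < 0 → local maximum
  f''(1.6695) = 20.3961 > 0 → local minimum

Critical points: x = atan(1/5)/2 ≈ 0.0987 (local maximum); x = atan(1/5)/2 + pi/2 ≈ 1.6695 (local minimum)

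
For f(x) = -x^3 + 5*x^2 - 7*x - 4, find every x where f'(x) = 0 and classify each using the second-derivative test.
f'(x) = -3*x^2 + 10*x - 7

Solve f'(x) = 0:
  Factor: -3*x^2 + 10*x - 7 = -(x - 1)*(3*x - 7) = 0.
  ⇒ x = 1, 7/3

f''(x) = 10 - 6*x
Second-derivative test at each critical point:
  f''(1) = 4 > 0 → local minimum
  f''(7/3) = -4 < 0 → local maximum

Critical points: x = 1 (local minimum); x = 7/3 (local maximum)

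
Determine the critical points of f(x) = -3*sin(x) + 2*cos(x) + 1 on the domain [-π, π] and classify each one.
f'(x) = -2*sin(x) - 3*cos(x)

Solve f'(x) = 0 on [-π, π]:
  f'(x) = 0 ⇔ -3*cos(x) = 2*sin(x) ⇔ tan(x) = -3/2, i.e. x = arctan(-3/2) + nπ; keep the solutions lying in [-π, π].
  ⇒ x = -atan(3/2) ≈ -0.9828, pi - atan(3/2) ≈ 2.1588

f''(x) = 3*sin(x) - 2*cos(x)
Second-derivative test at each critical point:
  f''(-0.9828) = -3.6056 < 0 → local maximum
  f''(2.1588) = 3.6056 > 0 → local minimum

Critical points: x = -atan(3/2) ≈ -0.9828 (local maximum); x = pi - atan(3/2) ≈ 2.1588 (local minimum)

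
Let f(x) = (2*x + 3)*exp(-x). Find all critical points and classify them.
f'(x) = (-2*x - 1)*exp(-x)

Solve f'(x) = 0:
  f'(x) = (-2*x - 1)·exp(-x) and exp(-x) > 0 for every x, so f'(x) = 0 ⇔ -2*x - 1 = 0.
  -2*x - 1 = 0.
  ⇒ x = -1/2

f''(x) = (2*x - 1)*exp(-x)
Second-derivative test at each critical point:
  f''(-1/2) = -3.2974 < 0 → local maximum

Critical points: x = -1/2 (local maximum)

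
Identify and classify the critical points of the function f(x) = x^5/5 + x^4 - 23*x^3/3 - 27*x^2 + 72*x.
f'(x) = x^4 + 4*x^3 - 23*x^2 - 54*x + 72

Solve f'(x) = 0:
  Factor: x^4 + 4*x^3 - 23*x^2 - 54*x + 72 = (x - 4)*(x - 1)*(x + 3)*(x + 6) = 0.
  ⇒ x = -6, -3, 1, 4

f''(x) = 4*x^3 + 12*x^2 - 46*x - 54
Second-derivative test at each critical point:
  f''(-6) = -210 < 0 → local maximum
  f''(-3) = 84 > 0 → local minimum
  f''(1) = -84 < 0 → local maximum
  f''(4) = 210 > 0 → local minimum

Critical points: x = -6 (local maximum); x = -3 (local minimum); x = 1 (local maximum); x = 4 (local minimum)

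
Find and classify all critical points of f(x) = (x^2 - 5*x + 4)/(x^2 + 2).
f'(x) = (5*x^2 - 4*x - 10)/(x^4 + 4*x^2 + 4)

Solve f'(x) = 0:
  f'(x) = (5*x^2 - 4*x - 10)/(x^2 + 2)^2; the denominator is positive wherever f is defined, so f'(x) = 0 ⇔ 5*x^2 - 4*x - 10 = 0.
  5*x^2 - 4*x - 10 = 0 has no rational roots; quadratic formula: x = (4 ± √216)/10.
  ⇒ x = 2/5 - 3*sqrt(6)/5 ≈ -1.0697, 2/5 + 3*sqrt(6)/5 ≈ 1.8697

f''(x) = 2*(-5*x^3 + 6*x^2 + 30*x - 4)/(x^6 + 6*x^4 + 12*x^2 + 8)
Second-derivative test at each critical point:
  f''(-1.0697) = -1.4866 < 0 → local maximum
  f''(1.8697) = 0.4866 > 0 → local minimum

Critical points: x = 2/5 - 3*sqrt(6)/5 ≈ -1.0697 (local maximum); x = 2/5 + 3*sqrt(6)/5 ≈ 1.8697 (local minimum)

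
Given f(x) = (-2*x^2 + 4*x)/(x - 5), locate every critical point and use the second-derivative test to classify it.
f'(x) = 2*(-x^2 + 10*x - 10)/(x^2 - 10*x + 25)

Solve f'(x) = 0:
  f'(x) = -2*(x^2 - 10*x + 10)/(x - 5)^2; the denominator is positive wherever f is defined, so f'(x) = 0 ⇔ -2*x^2 + 20*x - 20 = 0.
  Factor: -2*x^2 + 20*x - 20 = -2*(x^2 - 10*x + 10); x^2 - 10*x + 10 = 0 has no rational roots; quadratic formula: x = (10 ± √60)/2.
  ⇒ x = 5 - sqrt(15) ≈ 1.1270, sqrt(15) + 5 ≈ 8.8730

f''(x) = -60/(x^3 - 15*x^2 + 75*x - 125)
Second-derivative test at each critical point:
  f''(1.1270) = 1.0328 > 0 → local minimum
  f''(8.8730) = -1.0328 < 0 → local maximum

Critical points: x = 5 - sqrt(15) ≈ 1.1270 (local minimum); x = sqrt(15) + 5 ≈ 8.8730 (local maximum)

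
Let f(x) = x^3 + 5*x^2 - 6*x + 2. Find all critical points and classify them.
f'(x) = 3*x^2 + 10*x - 6

Solve f'(x) = 0:
  3*x^2 + 10*x - 6 = 0 has no rational roots; quadratic formula: x = (-10 ± √172)/6.
  ⇒ x = -sqrt(43)/3 - 5/3 ≈ -3.8525, -5/3 + sqrt(43)/3 ≈ 0.5191

f''(x) = 6*x + 10
Second-derivative test at each critical point:
  f''(-3.8525) = -13.1149 < 0 → local maximum
  f''(0.5191) = 13.1149 > 0 → local minimum

Critical points: x = -sqrt(43)/3 - 5/3 ≈ -3.8525 (local maximum); x = -5/3 + sqrt(43)/3 ≈ 0.5191 (local minimum)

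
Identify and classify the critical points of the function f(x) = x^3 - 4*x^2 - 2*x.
f'(x) = 3*x^2 - 8*x - 2

Solve f'(x) = 0:
  3*x^2 - 8*x - 2 = 0 has no rational roots; quadratic formula: x = (8 ± √88)/6.
  ⇒ x = 4/3 - sqrt(22)/3 ≈ -0.2301, 4/3 + sqrt(22)/3 ≈ 2.8968

f''(x) = 6*x - 8
Second-derivative test at each critical point:
  f''(-0.2301) = -9.3808 < 0 → local maximum
  f''(2.8968) = 9.3808 > 0 → local minimum

Critical points: x = 4/3 - sqrt(22)/3 ≈ -0.2301 (local maximum); x = 4/3 + sqrt(22)/3 ≈ 2.8968 (local minimum)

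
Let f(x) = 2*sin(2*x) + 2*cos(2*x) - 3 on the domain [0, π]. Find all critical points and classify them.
f'(x) = 4*sqrt(2)*cos(2*x + pi/4)

Solve f'(x) = 0 on [0, π]:
  f'(x) = 0 ⇔ 2*cos(2*x) = 2*sin(2*x) ⇔ tan(2*x) = 1, i.e. 2*x = arctan(1) + nπ; keep the solutions lying in [0, π].
  ⇒ x = pi/8 ≈ 0.3927, 5*pi/8 ≈ 1.9635

f''(x) = -8*sqrt(2)*sin(2*x + pi/4)
Second-derivative test at each critical point:
  f''(0.3927) = -11.3137 < 0 → local maximum
  f''(1.9635) = 11.3137 > 0 → local minimum

Critical points: x = pi/8 ≈ 0.3927 (local maximum); x = 5*pi/8 ≈ 1.9635 (local minimum)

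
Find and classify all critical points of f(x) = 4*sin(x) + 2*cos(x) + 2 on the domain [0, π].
f'(x) = -2*sin(x) + 4*cos(x)

Solve f'(x) = 0 on [0, π]:
  f'(x) = 0 ⇔ 4*cos(x) = 2*sin(x) ⇔ tan(x) = 2, i.e. x = arctan(2) + nπ; keep the solutions lying in [0, π].
  ⇒ x = atan(2) ≈ 1.1071

f''(x) = -4*sin(x) - 2*cos(x)
Second-derivative test at each critical point:
  f''(1.1071) = -4.4721 < 0 → local maximum

Critical points: x = atan(2) ≈ 1.1071 (local maximum)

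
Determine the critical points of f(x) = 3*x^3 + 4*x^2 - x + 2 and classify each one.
f'(x) = 9*x^2 + 8*x - 1

Solve f'(x) = 0:
  Factor: 9*x^2 + 8*x - 1 = (x + 1)*(9*x - 1) = 0.
  ⇒ x = -1, 1/9

f''(x) = 18*x + 8
Second-derivative test at each critical point:
  f''(-1) = -10 < 0 → local maximum
  f''(1/9) = 10 > 0 → local minimum

Critical points: x = -1 (local maximum); x = 1/9 (local minimum)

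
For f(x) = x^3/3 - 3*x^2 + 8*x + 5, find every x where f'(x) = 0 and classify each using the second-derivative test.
f'(x) = x^2 - 6*x + 8

Solve f'(x) = 0:
  Factor: x^2 - 6*x + 8 = (x - 4)*(x - 2) = 0.
  ⇒ x = 2, 4

f''(x) = 2*x - 6
Second-derivative test at each critical point:
  f''(2) = -2 < 0 → local maximum
  f''(4) = 2 > 0 → local minimum

Critical points: x = 2 (local maximum); x = 4 (local minimum)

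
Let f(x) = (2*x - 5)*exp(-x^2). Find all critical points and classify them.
f'(x) = 2*(-x*(2*x - 5) + 1)*exp(-x^2)

Solve f'(x) = 0:
  f'(x) = (-4*x^2 + 10*x + 2)·exp(-x^2) and exp(-x^2) > 0 for every x, so f'(x) = 0 ⇔ -4*x^2 + 10*x + 2 = 0.
  Factor: -4*x^2 + 10*x + 2 = -2*(2*x^2 - 5*x - 1); 2*x^2 - 5*x - 1 = 0 has no rational roots; quadratic formula: x = (5 ± √33)/4.
  ⇒ x = 5/4 - sqrt(33)/4 ≈ -0.1861, 5/4 + sqrt(33)/4 ≈ 2.6861

f''(x) = 2*(2*x^2*(2*x - 5) - 6*x + 5)*exp(-x^2)
Second-derivative test at each critical point:
  f''(-0.1861) = 11.0979 > 0 → local minimum
  f''(2.6861) = -0.0084 < 0 → local maximum

Critical points: x = 5/4 - sqrt(33)/4 ≈ -0.1861 (local minimum); x = 5/4 + sqrt(33)/4 ≈ 2.6861 (local maximum)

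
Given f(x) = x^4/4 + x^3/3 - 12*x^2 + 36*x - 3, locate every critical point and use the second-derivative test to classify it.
f'(x) = x^3 + x^2 - 24*x + 36

Solve f'(x) = 0:
  Factor: x^3 + x^2 - 24*x + 36 = (x - 3)*(x - 2)*(x + 6) = 0.
  ⇒ x = -6, 2, 3

f''(x) = 3*x^2 + 2*x - 24
Second-derivative test at each critical point:
  f''(-6) = 72 > 0 → local minimum
  f''(2) = -8 < 0 → local maximum
  f''(3) = 9 > 0 → local minimum

Critical points: x = -6 (local minimum); x = 2 (local maximum); x = 3 (local minimum)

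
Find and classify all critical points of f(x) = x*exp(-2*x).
f'(x) = (1 - 2*x)*exp(-2*x)

Solve f'(x) = 0:
  f'(x) = (1 - 2*x)·exp(-2*x) and exp(-2*x) > 0 for every x, so f'(x) = 0 ⇔ 1 - 2*x = 0.
  1 - 2*x = 0.
  ⇒ x = 1/2

f''(x) = 4*(x - 1)*exp(-2*x)
Second-derivative test at each critical point:
  f''(1/2) = -0.7358 < 0 → local maximum

Critical points: x = 1/2 (local maximum)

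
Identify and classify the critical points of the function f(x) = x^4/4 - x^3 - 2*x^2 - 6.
f'(x) = x*(x^2 - 3*x - 4)

Solve f'(x) = 0:
  Factor: x^3 - 3*x^2 - 4*x = x*(x - 4)*(x + 1) = 0.
  ⇒ x = -1, 0, 4

f''(x) = 3*x^2 - 6*x - 4
Second-derivative test at each critical point:
  f''(-1) = 5 > 0 → local minimum
  f''(0) = -4 < 0 → local maximum
  f''(4) = 20 > 0 → local minimum

Critical points: x = -1 (local minimum); x = 0 (local maximum); x = 4 (local minimum)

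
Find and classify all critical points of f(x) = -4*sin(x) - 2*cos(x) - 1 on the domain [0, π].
f'(x) = 2*sin(x) - 4*cos(x)

Solve f'(x) = 0 on [0, π]:
  f'(x) = 0 ⇔ -4*cos(x) = -2*sin(x) ⇔ tan(x) = 2, i.e. x = arctan(2) + nπ; keep the solutions lying in [0, π].
  ⇒ x = atan(2) ≈ 1.1071

f''(x) = 4*sin(x) + 2*cos(x)
Second-derivative test at each critical point:
  f''(1.1071) = 4.4721 > 0 → local minimum

Critical points: x = atan(2) ≈ 1.1071 (local minimum)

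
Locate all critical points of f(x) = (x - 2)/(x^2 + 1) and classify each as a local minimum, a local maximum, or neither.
f'(x) = (x^2 - 2*x*(x - 2) + 1)/(x^2 + 1)^2

Solve f'(x) = 0:
  f'(x) = -(x^2 - 4*x - 1)/(x^2 + 1)^2; the denominator is positive wherever f is defined, so f'(x) = 0 ⇔ -x^2 + 4*x + 1 = 0.
  x^2 - 4*x - 1 = 0 has no rational roots; quadratic formula: x = (4 ± √20)/2.
  ⇒ x = 2 - sqrt(5) ≈ -0.2361, 2 + sqrt(5) ≈ 4.2361

f''(x) = 2*(4*x^2*(x - 2) + (2 - 3*x)*(x^2 + 1))/(x^2 + 1)^3
Second-derivative test at each critical point:
  f''(-0.2361) = 4.0125 > 0 → local minimum
  f''(4.2361) = -0.0125 < 0 → local maximum

Critical points: x = 2 - sqrt(5) ≈ -0.2361 (local minimum); x = 2 + sqrt(5) ≈ 4.2361 (local maximum)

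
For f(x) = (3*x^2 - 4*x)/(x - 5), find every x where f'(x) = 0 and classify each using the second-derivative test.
f'(x) = (3*x^2 - 30*x + 20)/(x^2 - 10*x + 25)

Solve f'(x) = 0:
  f'(x) = (3*x^2 - 30*x + 20)/(x - 5)^2; the denominator is positive wherever f is defined, so f'(x) = 0 ⇔ 3*x^2 - 30*x + 20 = 0.
  3*x^2 - 30*x + 20 = 0 has no rational roots; quadratic formula: x = (30 ± √660)/6.
  ⇒ x = 5 - sqrt(165)/3 ≈ 0.7183, sqrt(165)/3 + 5 ≈ 9.2817

f''(x) = 110/(x^3 - 15*x^2 + 75*x - 125)
Second-derivative test at each critical point:
  f''(0.7183) = -1.4013 < 0 → local maximum
  f''(9.2817) = 1.4013 > 0 → local minimum

Critical points: x = 5 - sqrt(165)/3 ≈ 0.7183 (local maximum); x = sqrt(165)/3 + 5 ≈ 9.2817 (local minimum)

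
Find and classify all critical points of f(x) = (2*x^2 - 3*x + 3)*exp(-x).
f'(x) = (-2*x^2 + 7*x - 6)*exp(-x)

Solve f'(x) = 0:
  f'(x) = (-2*x^2 + 7*x - 6)·exp(-x) and exp(-x) > 0 for every x, so f'(x) = 0 ⇔ -2*x^2 + 7*x - 6 = 0.
  Factor: -2*x^2 + 7*x - 6 = -(x - 2)*(2*x - 3) = 0.
  ⇒ x = 3/2, 2

f''(x) = (2*x^2 - 11*x + 13)*exp(-x)
Second-derivative test at each critical point:
  f''(3/2) = 0.2231 > 0 → local minimum
  f''(2) = -0.1353 < 0 → local maximum

Critical points: x = 3/2 (local minimum); x = 2 (local maximum)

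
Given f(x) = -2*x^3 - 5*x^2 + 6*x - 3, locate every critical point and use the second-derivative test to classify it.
f'(x) = -6*x^2 - 10*x + 6

Solve f'(x) = 0:
  Factor: -6*x^2 - 10*x + 6 = -2*(3*x^2 + 5*x - 3); 3*x^2 + 5*x - 3 = 0 has no rational roots; quadratic formula: x = (-5 ± √61)/6.
  ⇒ x = -sqrt(61)/6 - 5/6 ≈ -2.1350, -5/6 + sqrt(61)/6 ≈ 0.4684

f''(x) = -12*x - 10
Second-derivative test at each critical point:
  f''(-2.1350) = 15.6205 > 0 → local minimum
  f''(0.4684) = -15.6205 < 0 → local maximum

Critical points: x = -sqrt(61)/6 - 5/6 ≈ -2.1350 (local minimum); x = -5/6 + sqrt(61)/6 ≈ 0.4684 (local maximum)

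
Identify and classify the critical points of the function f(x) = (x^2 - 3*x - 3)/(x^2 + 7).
f'(x) = (3*x^2 + 20*x - 21)/(x^4 + 14*x^2 + 49)

Solve f'(x) = 0:
  f'(x) = (3*x^2 + 20*x - 21)/(x^2 + 7)^2; the denominator is positive wherever f is defined, so f'(x) = 0 ⇔ 3*x^2 + 20*x - 21 = 0.
  3*x^2 + 20*x - 21 = 0 has no rational roots; quadratic formula: x = (-20 ± √652)/6.
  ⇒ x = -sqrt(163)/3 - 10/3 ≈ -7.5890, -10/3 + sqrt(163)/3 ≈ 0.9224

f''(x) = 2*(-3*x^3 - 30*x^2 + 63*x + 70)/(x^6 + 21*x^4 + 147*x^2 + 343)
Second-derivative test at each critical point:
  f''(-7.5890) = -0.0061 < 0 → local maximum
  f''(0.9224) = 0.4143 > 0 → local minimum

Critical points: x = -sqrt(163)/3 - 10/3 ≈ -7.5890 (local maximum); x = -10/3 + sqrt(163)/3 ≈ 0.9224 (local minimum)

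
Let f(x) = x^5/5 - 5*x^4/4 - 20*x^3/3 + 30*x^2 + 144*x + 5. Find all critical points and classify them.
f'(x) = x^4 - 5*x^3 - 20*x^2 + 60*x + 144

Solve f'(x) = 0:
  Factor: x^4 - 5*x^3 - 20*x^2 + 60*x + 144 = (x - 6)*(x - 4)*(x + 2)*(x + 3) = 0.
  ⇒ x = -3, -2, 4, 6

f''(x) = 4*x^3 - 15*x^2 - 40*x + 60
Second-derivative test at each critical point:
  f''(-3) = -63 < 0 → local maximum
  f''(-2) = 48 > 0 → local minimum
  f''(4) = -84 < 0 → local maximum
  f''(6) = 144 > 0 → local minimum

Critical points: x = -3 (local maximum); x = -2 (local minimum); x = 4 (local maximum); x = 6 (local minimum)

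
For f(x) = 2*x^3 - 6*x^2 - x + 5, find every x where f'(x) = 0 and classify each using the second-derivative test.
f'(x) = 6*x^2 - 12*x - 1

Solve f'(x) = 0:
  6*x^2 - 12*x - 1 = 0 has no rational roots; quadratic formula: x = (12 ± √168)/12.
  ⇒ x = 1 - sqrt(42)/6 ≈ -0.0801, 1 + sqrt(42)/6 ≈ 2.0801

f''(x) = 12*x - 12
Second-derivative test at each critical point:
  f''(-0.0801) = -12.9615 < 0 → local maximum
  f''(2.0801) = 12.9615 > 0 → local minimum

Critical points: x = 1 - sqrt(42)/6 ≈ -0.0801 (local maximum); x = 1 + sqrt(42)/6 ≈ 2.0801 (local minimum)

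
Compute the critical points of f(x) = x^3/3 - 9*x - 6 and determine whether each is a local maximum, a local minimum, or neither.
f'(x) = x^2 - 9

Solve f'(x) = 0:
  Factor: x^2 - 9 = (x - 3)*(x + 3) = 0.
  ⇒ x = -3, 3

f''(x) = 2*x
Second-derivative test at each critical point:
  f''(-3) = -6 < 0 → local maximum
  f''(3) = 6 > 0 → local minimum

Critical points: x = -3 (local maximum); x = 3 (local minimum)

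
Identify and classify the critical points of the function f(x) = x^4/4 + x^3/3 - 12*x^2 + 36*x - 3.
f'(x) = x^3 + x^2 - 24*x + 36

Solve f'(x) = 0:
  Factor: x^3 + x^2 - 24*x + 36 = (x - 3)*(x - 2)*(x + 6) = 0.
  ⇒ x = -6, 2, 3

f''(x) = 3*x^2 + 2*x - 24
Second-derivative test at each critical point:
  f''(-6) = 72 > 0 → local minimum
  f''(2) = -8 < 0 → local maximum
  f''(3) = 9 > 0 → local minimum

Critical points: x = -6 (local minimum); x = 2 (local maximum); x = 3 (local minimum)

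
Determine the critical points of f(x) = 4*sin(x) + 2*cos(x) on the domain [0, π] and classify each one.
f'(x) = -2*sin(x) + 4*cos(x)

Solve f'(x) = 0 on [0, π]:
  f'(x) = 0 ⇔ 4*cos(x) = 2*sin(x) ⇔ tan(x) = 2, i.e. x = arctan(2) + nπ; keep the solutions lying in [0, π].
  ⇒ x = atan(2) ≈ 1.1071

f''(x) = -4*sin(x) - 2*cos(x)
Second-derivative test at each critical point:
  f''(1.1071) = -4.4721 < 0 → local maximum

Critical points: x = atan(2) ≈ 1.1071 (local maximum)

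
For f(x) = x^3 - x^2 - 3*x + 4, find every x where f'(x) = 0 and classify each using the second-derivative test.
f'(x) = 3*x^2 - 2*x - 3

Solve f'(x) = 0:
  3*x^2 - 2*x - 3 = 0 has no rational roots; quadratic formula: x = (2 ± √40)/6.
  ⇒ x = 1/3 - sqrt(10)/3 ≈ -0.7208, 1/3 + sqrt(10)/3 ≈ 1.3874

f''(x) = 6*x - 2
Second-derivative test at each critical point:
  f''(-0.7208) = -6.3246 < 0 → local maximum
  f''(1.3874) = 6.3246 > 0 → local minimum

Critical points: x = 1/3 - sqrt(10)/3 ≈ -0.7208 (local maximum); x = 1/3 + sqrt(10)/3 ≈ 1.3874 (local minimum)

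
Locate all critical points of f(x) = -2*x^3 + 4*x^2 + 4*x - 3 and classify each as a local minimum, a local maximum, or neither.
f'(x) = -6*x^2 + 8*x + 4

Solve f'(x) = 0:
  Factor: -6*x^2 + 8*x + 4 = -2*(3*x^2 - 4*x - 2); 3*x^2 - 4*x - 2 = 0 has no rational roots; quadratic formula: x = (4 ± √40)/6.
  ⇒ x = 2/3 - sqrt(10)/3 ≈ -0.3874, 2/3 + sqrt(10)/3 ≈ 1.7208

f''(x) = 8 - 12*x
Second-derivative test at each critical point:
  f''(-0.3874) = 12.6491 > 0 → local minimum
  f''(1.7208) = -12.6491 < 0 → local maximum

Critical points: x = 2/3 - sqrt(10)/3 ≈ -0.3874 (local minimum); x = 2/3 + sqrt(10)/3 ≈ 1.7208 (local maximum)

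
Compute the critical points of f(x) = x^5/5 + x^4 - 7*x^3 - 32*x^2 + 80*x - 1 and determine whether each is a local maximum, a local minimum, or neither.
f'(x) = x^4 + 4*x^3 - 21*x^2 - 64*x + 80

Solve f'(x) = 0:
  Factor: x^4 + 4*x^3 - 21*x^2 - 64*x + 80 = (x - 4)*(x - 1)*(x + 4)*(x + 5) = 0.
  ⇒ x = -5, -4, 1, 4

f''(x) = 4*x^3 + 12*x^2 - 42*x - 64
Second-derivative test at each critical point:
  f''(-5) = -54 < 0 → local maximum
  f''(-4) = 40 > 0 → local minimum
  f''(1) = -90 < 0 → local maximum
  f''(4) = 216 > 0 → local minimum

Critical points: x = -5 (local maximum); x = -4 (local minimum); x = 1 (local maximum); x = 4 (local minimum)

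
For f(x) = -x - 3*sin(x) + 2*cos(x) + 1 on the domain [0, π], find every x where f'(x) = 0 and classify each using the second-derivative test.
f'(x) = -2*sin(x) - 3*cos(x) - 1

Solve f'(x) = 0 on [0, π]:
  f'(x) = 0 ⇔ -2*sin(x) - 3*cos(x) = 1. Write the left side as R·cos(x + φ) with R = √((-3)² + 2²) = sqrt(13), cos φ = -3*sqrt(13)/13, sin φ = 2*sqrt(13)/13; then cos(x + φ) = sqrt(13)/13. Solve for x and keep the solutions lying in [0, π].
  ⇒ x = atan((-2 + 6*sqrt(3))/(-4*sqrt(3) - 3)) + pi ≈ 2.4398

f''(x) = 3*sin(x) - 2*cos(x)
Second-derivative test at each critical point:
  f''(2.4398) = 3.4641 > 0 → local minimum

Critical points: x = atan((-2 + 6*sqrt(3))/(-4*sqrt(3) - 3)) + pi ≈ 2.4398 (local minimum)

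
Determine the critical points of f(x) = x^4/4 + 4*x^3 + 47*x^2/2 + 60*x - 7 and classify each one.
f'(x) = x^3 + 12*x^2 + 47*x + 60

Solve f'(x) = 0:
  Factor: x^3 + 12*x^2 + 47*x + 60 = (x + 3)*(x + 4)*(x + 5) = 0.
  ⇒ x = -5, -4, -3

f''(x) = 3*x^2 + 24*x + 47
Second-derivative test at each critical point:
  f''(-5) = 2 > 0 → local minimum
  f''(-4) = -1 < 0 → local maximum
  f''(-3) = 2 > 0 → local minimum

Critical points: x = -5 (local minimum); x = -4 (local maximum); x = -3 (local minimum)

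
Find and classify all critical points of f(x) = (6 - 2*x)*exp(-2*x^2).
f'(x) = 2*(4*x*(x - 3) - 1)*exp(-2*x^2)

Solve f'(x) = 0:
  f'(x) = (8*x^2 - 24*x - 2)·exp(-2*x^2) and exp(-2*x^2) > 0 for every x, so f'(x) = 0 ⇔ 8*x^2 - 24*x - 2 = 0.
  Factor: 8*x^2 - 24*x - 2 = 2*(4*x^2 - 12*x - 1); 4*x^2 - 12*x - 1 = 0 has no rational roots; quadratic formula: x = (12 ± √160)/8.
  ⇒ x = 3/2 - sqrt(10)/2 ≈ -0.0811, 3/2 + sqrt(10)/2 ≈ 3.0811

f''(x) = 8*(4*x^2*(3 - x) + 3*x - 3)*exp(-2*x^2)
Second-derivative test at each critical point:
  f''(-0.0811) = -24.9673 < 0 → local maximum
  f''(3.0811) = 1.436e-07 > 0 → local minimum

Critical points: x = 3/2 - sqrt(10)/2 ≈ -0.0811 (local maximum); x = 3/2 + sqrt(10)/2 ≈ 3.0811 (local minimum)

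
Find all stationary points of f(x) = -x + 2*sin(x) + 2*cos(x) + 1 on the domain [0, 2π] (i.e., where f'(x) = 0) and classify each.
f'(x) = 2*sqrt(2)*cos(x + pi/4) - 1

Solve f'(x) = 0 on [0, 2π]:
  f'(x) = 0 ⇔ -2*sin(x) + 2*cos(x) = 1. Write the left side as R·cos(x + φ) with R = √(2² + 2²) = 2*sqrt(2), cos φ = sqrt(2)/2, sin φ = sqrt(2)/2; then cos(x + φ) = sqrt(2)/4. Solve for x and keep the solutions lying in [0, 2π].
  ⇒ x = atan((-1 + sqrt(7))/(1 + sqrt(7))) ≈ 0.4240, atan((-sqrt(7) - 1)/(1 - sqrt(7))) + pi ≈ 4.2884

f''(x) = -2*sqrt(2)*sin(x + pi/4)
Second-derivative test at each critical point:
  f''(0.4240) = -2.6458 < 0 → local maximum
  f''(4.2884) = 2.6458 > 0 → local minimum

Critical points: x = atan((-1 + sqrt(7))/(1 + sqrt(7))) ≈ 0.4240 (local maximum); x = atan((-sqrt(7) - 1)/(1 - sqrt(7))) + pi ≈ 4.2884 (local minimum)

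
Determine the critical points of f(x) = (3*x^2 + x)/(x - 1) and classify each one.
f'(x) = (3*x^2 - 6*x - 1)/(x^2 - 2*x + 1)

Solve f'(x) = 0:
  f'(x) = (3*x^2 - 6*x - 1)/(x - 1)^2; the denominator is positive wherever f is defined, so f'(x) = 0 ⇔ 3*x^2 - 6*x - 1 = 0.
  3*x^2 - 6*x - 1 = 0 has no rational roots; quadratic formula: x = (6 ± √48)/6.
  ⇒ x = 1 - 2*sqrt(3)/3 ≈ -0.1547, 1 + 2*sqrt(3)/3 ≈ 2.1547

f''(x) = 8/(x^3 - 3*x^2 + 3*x - 1)
Second-derivative test at each critical point:
  f''(-0.1547) = -5.1962 < 0 → local maximum
  f''(2.1547) = 5.1962 > 0 → local minimum

Critical points: x = 1 - 2*sqrt(3)/3 ≈ -0.1547 (local maximum); x = 1 + 2*sqrt(3)/3 ≈ 2.1547 (local minimum)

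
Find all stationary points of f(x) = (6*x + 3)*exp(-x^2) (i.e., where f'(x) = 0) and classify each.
f'(x) = 6*(-x*(2*x + 1) + 1)*exp(-x^2)

Solve f'(x) = 0:
  f'(x) = (-12*x^2 - 6*x + 6)·exp(-x^2) and exp(-x^2) > 0 for every x, so f'(x) = 0 ⇔ -12*x^2 - 6*x + 6 = 0.
  Factor: -12*x^2 - 6*x + 6 = -6*(x + 1)*(2*x - 1) = 0.
  ⇒ x = -1, 1/2

f''(x) = 6*(2*x^2*(2*x + 1) - 6*x - 1)*exp(-x^2)
Second-derivative test at each critical point:
  f''(-1) = 6.6218 > 0 → local minimum
  f''(1/2) = -14.0184 < 0 → local maximum

Critical points: x = -1 (local minimum); x = 1/2 (local maximum)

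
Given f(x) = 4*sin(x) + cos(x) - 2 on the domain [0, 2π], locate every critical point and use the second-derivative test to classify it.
f'(x) = -sin(x) + 4*cos(x)

Solve f'(x) = 0 on [0, 2π]:
  f'(x) = 0 ⇔ 4*cos(x) = sin(x) ⇔ tan(x) = 4, i.e. x = arctan(4) + nπ; keep the solutions lying in [0, 2π].
  ⇒ x = atan(4) ≈ 1.3258, atan(4) + pi ≈ 4.4674

f''(x) = -4*sin(x) - cos(x)
Second-derivative test at each critical point:
  f''(1.3258) = -4.1231 < 0 → local maximum
  f''(4.4674) = 4.1231 > 0 → local minimum

Critical points: x = atan(4) ≈ 1.3258 (local maximum); x = atan(4) + pi ≈ 4.4674 (local minimum)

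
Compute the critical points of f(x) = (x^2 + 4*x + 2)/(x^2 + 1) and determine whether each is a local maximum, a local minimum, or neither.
f'(x) = 2*(-2*x^2 - x + 2)/(x^4 + 2*x^2 + 1)

Solve f'(x) = 0:
  f'(x) = -2*(2*x^2 + x - 2)/(x^2 + 1)^2; the denominator is positive wherever f is defined, so f'(x) = 0 ⇔ -4*x^2 - 2*x + 4 = 0.
  Factor: -4*x^2 - 2*x + 4 = -2*(2*x^2 + x - 2); 2*x^2 + x - 2 = 0 has no rational roots; quadratic formula: x = (-1 ± √17)/4.
  ⇒ x = -sqrt(17)/4 - 1/4 ≈ -1.2808, -1/4 + sqrt(17)/4 ≈ 0.7808

f''(x) = 2*(4*x^3 + 3*x^2 - 12*x - 1)/(x^6 + 3*x^4 + 3*x^2 + 1)
Second-derivative test at each critical point:
  f''(-1.2808) = 1.1828 > 0 → local minimum
  f''(0.7808) = -3.1828 < 0 → local maximum

Critical points: x = -sqrt(17)/4 - 1/4 ≈ -1.2808 (local minimum); x = -1/4 + sqrt(17)/4 ≈ 0.7808 (local maximum)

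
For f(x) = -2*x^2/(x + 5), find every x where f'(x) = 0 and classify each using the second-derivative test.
f'(x) = 2*x*(-x - 10)/(x + 5)^2

Solve f'(x) = 0:
  f'(x) = -2*x*(x + 10)/(x + 5)^2; the denominator is positive wherever f is defined, so f'(x) = 0 ⇔ -2*x^2 - 20*x = 0.
  Factor: -2*x^2 - 20*x = -2*x*(x + 10) = 0.
  ⇒ x = -10, 0

f''(x) = -100/(x^3 + 15*x^2 + 75*x + 125)
Second-derivative test at each critical point:
  f''(-10) = 4/5 > 0 → local minimum
  f''(0) = -4/5 < 0 → local maximum

Critical points: x = -10 (local minimum); x = 0 (local maximum)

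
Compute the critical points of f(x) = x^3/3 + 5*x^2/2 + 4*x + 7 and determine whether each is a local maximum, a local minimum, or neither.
f'(x) = x^2 + 5*x + 4

Solve f'(x) = 0:
  Factor: x^2 + 5*x + 4 = (x + 1)*(x + 4) = 0.
  ⇒ x = -4, -1

f''(x) = 2*x + 5
Second-derivative test at each critical point:
  f''(-4) = -3 < 0 → local maximum
  f''(-1) = 3 > 0 → local minimum

Critical points: x = -4 (local maximum); x = -1 (local minimum)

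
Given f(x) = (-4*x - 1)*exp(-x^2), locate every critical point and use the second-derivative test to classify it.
f'(x) = 2*(x*(4*x + 1) - 2)*exp(-x^2)

Solve f'(x) = 0:
  f'(x) = (8*x^2 + 2*x - 4)·exp(-x^2) and exp(-x^2) > 0 for every x, so f'(x) = 0 ⇔ 8*x^2 + 2*x - 4 = 0.
  Factor: 8*x^2 + 2*x - 4 = 2*(4*x^2 + x - 2); 4*x^2 + x - 2 = 0 has no rational roots; quadratic formula: x = (-1 ± √33)/8.
  ⇒ x = -sqrt(33)/8 - 1/8 ≈ -0.8431, -1/8 + sqrt(33)/8 ≈ 0.5931

f''(x) = 2*(-8*x^3 - 2*x^2 + 12*x + 1)*exp(-x^2)
Second-derivative test at each critical point:
  f''(-0.8431) = -5.6442 < 0 → local maximum
  f''(0.5931) = 8.0822 > 0 → local minimum

Critical points: x = -sqrt(33)/8 - 1/8 ≈ -0.8431 (local maximum); x = -1/8 + sqrt(33)/8 ≈ 0.5931 (local minimum)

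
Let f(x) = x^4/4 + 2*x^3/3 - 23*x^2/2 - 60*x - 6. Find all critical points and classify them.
f'(x) = x^3 + 2*x^2 - 23*x - 60

Solve f'(x) = 0:
  Factor: x^3 + 2*x^2 - 23*x - 60 = (x - 5)*(x + 3)*(x + 4) = 0.
  ⇒ x = -4, -3, 5

f''(x) = 3*x^2 + 4*x - 23
Second-derivative test at each critical point:
  f''(-4) = 9 > 0 → local minimum
  f''(-3) = -8 < 0 → local maximum
  f''(5) = 72 > 0 → local minimum

Critical points: x = -4 (local minimum); x = -3 (local maximum); x = 5 (local minimum)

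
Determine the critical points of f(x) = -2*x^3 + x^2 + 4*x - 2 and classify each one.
f'(x) = -6*x^2 + 2*x + 4

Solve f'(x) = 0:
  Factor: -6*x^2 + 2*x + 4 = -2*(x - 1)*(3*x + 2) = 0.
  ⇒ x = -2/3, 1

f''(x) = 2 - 12*x
Second-derivative test at each critical point:
  f''(-2/3) = 10 > 0 → local minimum
  f''(1) = -10 < 0 → local maximum

Critical points: x = -2/3 (local minimum); x = 1 (local maximum)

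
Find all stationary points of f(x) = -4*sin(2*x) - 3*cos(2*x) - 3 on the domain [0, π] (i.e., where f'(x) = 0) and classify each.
f'(x) = 6*sin(2*x) - 8*cos(2*x)

Solve f'(x) = 0 on [0, π]:
  f'(x) = 0 ⇔ -4*cos(2*x) = -3*sin(2*x) ⇔ tan(2*x) = 4/3, i.e. 2*x = arctan(4/3) + nπ; keep the solutions lying in [0, π].
  ⇒ x = atan(4/3)/2 ≈ 0.4636, atan(4/3)/2 + pi/2 ≈ 2.0344

f''(x) = 16*sin(2*x) + 12*cos(2*x)
Second-derivative test at each critical point:
  f''(0.4636) = 20 > 0 → local minimum
  f''(2.0344) = -20 < 0 → local maximum

Critical points: x = atan(4/3)/2 ≈ 0.4636 (local minimum); x = atan(4/3)/2 + pi/2 ≈ 2.0344 (local maximum)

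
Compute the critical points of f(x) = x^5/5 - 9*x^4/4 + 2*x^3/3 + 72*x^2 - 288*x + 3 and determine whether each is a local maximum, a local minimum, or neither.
f'(x) = x^4 - 9*x^3 + 2*x^2 + 144*x - 288

Solve f'(x) = 0:
  Factor: x^4 - 9*x^3 + 2*x^2 + 144*x - 288 = (x - 6)*(x - 4)*(x - 3)*(x + 4) = 0.
  ⇒ x = -4, 3, 4, 6

f''(x) = 4*x^3 - 27*x^2 + 4*x + 144
Second-derivative test at each critical point:
  f''(-4) = -560 < 0 → local maximum
  f''(3) = 21 > 0 → local minimum
  f''(4) = -16 < 0 → local maximum
  f''(6) = 60 > 0 → local minimum

Critical points: x = -4 (local maximum); x = 3 (local minimum); x = 4 (local maximum); x = 6 (local minimum)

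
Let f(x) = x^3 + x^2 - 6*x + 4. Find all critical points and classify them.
f'(x) = 3*x^2 + 2*x - 6

Solve f'(x) = 0:
  3*x^2 + 2*x - 6 = 0 has no rational roots; quadratic formula: x = (-2 ± √76)/6.
  ⇒ x = -sqrt(19)/3 - 1/3 ≈ -1.7863, -1/3 + sqrt(19)/3 ≈ 1.1196

f''(x) = 6*x + 2
Second-derivative test at each critical point:
  f''(-1.7863) = -8.7178 < 0 → local maximum
  f''(1.1196) = 8.7178 > 0 → local minimum

Critical points: x = -sqrt(19)/3 - 1/3 ≈ -1.7863 (local maximum); x = -1/3 + sqrt(19)/3 ≈ 1.1196 (local minimum)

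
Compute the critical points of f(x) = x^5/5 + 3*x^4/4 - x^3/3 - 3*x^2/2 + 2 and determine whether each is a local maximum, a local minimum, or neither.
f'(x) = x*(x^3 + 3*x^2 - x - 3)

Solve f'(x) = 0:
  Factor: x^4 + 3*x^3 - x^2 - 3*x = x*(x - 1)*(x + 1)*(x + 3) = 0.
  ⇒ x = -3, -1, 0, 1

f''(x) = 4*x^3 + 9*x^2 - 2*x - 3
Second-derivative test at each critical point:
  f''(-3) = -24 < 0 → local maximum
  f''(-1) = 4 > 0 → local minimum
  f''(0) = -3 < 0 → local maximum
  f''(1) = 8 > 0 → local minimum

Critical points: x = -3 (local maximum); x = -1 (local minimum); x = 0 (local maximum); x = 1 (local minimum)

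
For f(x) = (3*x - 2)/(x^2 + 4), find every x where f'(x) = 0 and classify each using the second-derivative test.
f'(x) = (-3*x^2 + 4*x + 12)/(x^4 + 8*x^2 + 16)

Solve f'(x) = 0:
  f'(x) = -(3*x^2 - 4*x - 12)/(x^2 + 4)^2; the denominator is positive wherever f is defined, so f'(x) = 0 ⇔ -3*x^2 + 4*x + 12 = 0.
  3*x^2 - 4*x - 12 = 0 has no rational roots; quadratic formula: x = (4 ± √160)/6.
  ⇒ x = 2/3 - 2*sqrt(10)/3 ≈ -1.4415, 2/3 + 2*sqrt(10)/3 ≈ 2.7749

f''(x) = 2*(4*x^2*(3*x - 2) + (2 - 9*x)*(x^2 + 4))/(x^2 + 4)^3
Second-derivative test at each critical point:
  f''(-1.4415) = 0.3424 > 0 → local minimum
  f''(2.7749) = -0.0924 < 0 → local maximum

Critical points: x = 2/3 - 2*sqrt(10)/3 ≈ -1.4415 (local minimum); x = 2/3 + 2*sqrt(10)/3 ≈ 2.7749 (local maximum)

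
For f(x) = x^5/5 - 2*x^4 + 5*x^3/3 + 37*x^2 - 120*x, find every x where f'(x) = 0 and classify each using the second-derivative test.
f'(x) = x^4 - 8*x^3 + 5*x^2 + 74*x - 120

Solve f'(x) = 0:
  Factor: x^4 - 8*x^3 + 5*x^2 + 74*x - 120 = (x - 5)*(x - 4)*(x - 2)*(x + 3) = 0.
  ⇒ x = -3, 2, 4, 5

f''(x) = 4*x^3 - 24*x^2 + 10*x + 74
Second-derivative test at each critical point:
  f''(-3) = -280 < 0 → local maximum
  f''(2) = 30 > 0 → local minimum
  f''(4) = -14 < 0 → local maximum
  f''(5) = 24 > 0 → local minimum

Critical points: x = -3 (local maximum); x = 2 (local minimum); x = 4 (local maximum); x = 5 (local minimum)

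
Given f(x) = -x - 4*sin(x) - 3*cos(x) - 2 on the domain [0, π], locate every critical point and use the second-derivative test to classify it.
f'(x) = 3*sin(x) - 4*cos(x) - 1

Solve f'(x) = 0 on [0, π]:
  f'(x) = 0 ⇔ 3*sin(x) - 4*cos(x) = 1. Write the left side as R·cos(x + φ) with R = √((-4)² + (-3)²) = 5, cos φ = -4/5, sin φ = -3/5; then cos(x + φ) = 1/5. Solve for x and keep the solutions lying in [0, π].
  ⇒ x = atan((3 + 8*sqrt(6))/(-4 + 6*sqrt(6))) ≈ 1.1287

f''(x) = 4*sin(x) + 3*cos(x)
Second-derivative test at each critical point:
  f''(1.1287) = 4.8990 > 0 → local minimum

Critical points: x = atan((3 + 8*sqrt(6))/(-4 + 6*sqrt(6))) ≈ 1.1287 (local minimum)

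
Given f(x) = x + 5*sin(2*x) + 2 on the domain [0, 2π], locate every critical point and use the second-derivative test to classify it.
f'(x) = 10*cos(2*x) + 1

Solve f'(x) = 0 on [0, 2π]:
  f'(x) = 0 ⇔ cos(2*x) = -1/10, i.e. 2*x = ±arccos(-1/10) + 2nπ; keep the solutions lying in [0, 2π].
  ⇒ x = acos(-1/10)/2 ≈ 0.8355, pi - acos(-1/10)/2 ≈ 2.3061, acos(-1/10)/2 + pi ≈ 3.9771, -acos(-1/10)/2 + 2*pi ≈ 5.4477

f''(x) = -20*sin(2*x)
Second-derivative test at each critical point:
  f''(0.8355) = -19.8997 < 0 → local maximum
  f''(2.3061) = 19.8997 > 0 → local minimum
  f''(3.9771) = -19.8997 < 0 → local maximum
  f''(5.4477) = 19.8997 > 0 → local minimum

Critical points: x = acos(-1/10)/2 ≈ 0.8355 (local maximum); x = pi - acos(-1/10)/2 ≈ 2.3061 (local minimum); x = acos(-1/10)/2 + pi ≈ 3.9771 (local maximum); x = -acos(-1/10)/2 + 2*pi ≈ 5.4477 (local minimum)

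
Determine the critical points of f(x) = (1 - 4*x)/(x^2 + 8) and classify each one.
f'(x) = 2*(2*x^2 - x - 16)/(x^4 + 16*x^2 + 64)

Solve f'(x) = 0:
  f'(x) = 2*(2*x^2 - x - 16)/(x^2 + 8)^2; the denominator is positive wherever f is defined, so f'(x) = 0 ⇔ 4*x^2 - 2*x - 32 = 0.
  Factor: 4*x^2 - 2*x - 32 = 2*(2*x^2 - x - 16); 2*x^2 - x - 16 = 0 has no rational roots; quadratic formula: x = (1 ± √129)/4.
  ⇒ x = 1/4 - sqrt(129)/4 ≈ -2.5895, 1/4 + sqrt(129)/4 ≈ 3.0895

f''(x) = 2*(4*x^2*(1 - 4*x) + (12*x - 1)*(x^2 + 8))/(x^2 + 8)^3
Second-derivative test at each critical point:
  f''(-2.5895) = -0.1050 < 0 → local maximum
  f''(3.0895) = 0.0738 > 0 → local minimum

Critical points: x = 1/4 - sqrt(129)/4 ≈ -2.5895 (local maximum); x = 1/4 + sqrt(129)/4 ≈ 3.0895 (local minimum)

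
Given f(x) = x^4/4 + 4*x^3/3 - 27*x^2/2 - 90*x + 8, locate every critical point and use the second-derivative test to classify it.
f'(x) = x^3 + 4*x^2 - 27*x - 90

Solve f'(x) = 0:
  Factor: x^3 + 4*x^2 - 27*x - 90 = (x - 5)*(x + 3)*(x + 6) = 0.
  ⇒ x = -6, -3, 5

f''(x) = 3*x^2 + 8*x - 27
Second-derivative test at each critical point:
  f''(-6) = 33 > 0 → local minimum
  f''(-3) = -24 < 0 → local maximum
  f''(5) = 88 > 0 → local minimum

Critical points: x = -6 (local minimum); x = -3 (local maximum); x = 5 (local minimum)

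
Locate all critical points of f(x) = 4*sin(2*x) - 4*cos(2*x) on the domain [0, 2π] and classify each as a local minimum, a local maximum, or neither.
f'(x) = 8*sqrt(2)*sin(2*x + pi/4)

Solve f'(x) = 0 on [0, 2π]:
  f'(x) = 0 ⇔ 4*cos(2*x) = -4*sin(2*x) ⇔ tan(2*x) = -1, i.e. 2*x = arctan(-1) + nπ; keep the solutions lying in [0, 2π].
  ⇒ x = 3*pi/8 ≈ 1.1781, 7*pi/8 ≈ 2.7489, 11*pi/8 ≈ 4.3197, 15*pi/8 ≈ 5.8905

f''(x) = 16*sqrt(2)*cos(2*x + pi/4)
Second-derivative test at each critical point:
  f''(1.1781) = -22.6274 < 0 → local maximum
  f''(2.7489) = 22.6274 > 0 → local minimum
  f''(4.3197) = -22.6274 < 0 → local maximum
  f''(5.8905) = 22.6274 > 0 → local minimum

Critical points: x = 3*pi/8 ≈ 1.1781 (local maximum); x = 7*pi/8 ≈ 2.7489 (local minimum); x = 11*pi/8 ≈ 4.3197 (local maximum); x = 15*pi/8 ≈ 5.8905 (local minimum)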